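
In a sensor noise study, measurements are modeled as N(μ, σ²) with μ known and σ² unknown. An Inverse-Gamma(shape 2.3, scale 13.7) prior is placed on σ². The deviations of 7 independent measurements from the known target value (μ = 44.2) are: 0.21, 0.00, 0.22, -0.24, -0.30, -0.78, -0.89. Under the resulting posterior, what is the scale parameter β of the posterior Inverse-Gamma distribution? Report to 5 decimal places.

With known mean μ and an Inverse-Gamma(α, β) prior on σ², the Normal likelihood is conjugate: posterior is Inv-Gamma(α + n/2, β + Σ(xᵢ−μ)²/2).
Σ(xᵢ−μ)² = (0.21)² + (0.00)² + (0.22)² + (-0.24)² + (-0.30)² + (-0.78)² + (-0.89)² = 1.6406.
Posterior: Inv-Gamma(2.3 + 7/2, 13.7 + 1.6406/2) = Inv-Gamma(5.80, 14.52030).
Posterior β = 14.52030.

14.52030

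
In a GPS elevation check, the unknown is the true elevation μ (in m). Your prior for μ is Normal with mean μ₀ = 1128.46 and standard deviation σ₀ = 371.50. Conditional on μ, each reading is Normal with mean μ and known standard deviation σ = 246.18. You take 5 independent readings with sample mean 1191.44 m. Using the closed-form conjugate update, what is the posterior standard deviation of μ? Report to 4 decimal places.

105.5573

For Normal data with known variance σ², a Normal(μ₀, σ₀²) prior on μ is conjugate. Posterior precision = 1/σ₀² + n/σ²; posterior mean is the precision-weighted average of μ₀ and x̄.
σ₀² = 371.50² = 138012.25, σ² = 246.18² = 60604.5924; σ² + n·σ₀² = 60604.5924 + 5·138012.25 = 750665.8424.
Posterior precision = 1/σ₀² + n/σ² = 1/138012.25 + 5/60604.5924 = (σ² + n·σ₀²)/(σ₀²σ²) = 750665.8424/(138012.25·60604.5924); posterior variance σₙ² = σ₀²σ²/(σ² + n·σ₀²) = 138012.25·60604.5924/750665.8424 = 11142.342818.
Posterior SD = √σₙ² = √(138012.25·60604.5924/750665.8424) = 105.5573.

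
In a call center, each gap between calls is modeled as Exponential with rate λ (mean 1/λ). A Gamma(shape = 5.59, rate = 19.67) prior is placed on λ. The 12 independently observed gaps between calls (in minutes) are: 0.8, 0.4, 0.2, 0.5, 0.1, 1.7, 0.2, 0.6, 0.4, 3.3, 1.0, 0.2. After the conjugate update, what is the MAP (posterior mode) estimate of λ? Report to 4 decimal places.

With a Gamma(shape α, rate β) prior on the exponential rate λ, the posterior after n observations with total T = Σxᵢ is Gamma(α+n, β+T).
Sum of observations T = 9.4 minutes; n = 12.
Posterior: Gamma(5.59+12, 19.67+9.4) = Gamma(17.59, 29.07).
Mode = (α−1)/β = 0.5707.

0.5707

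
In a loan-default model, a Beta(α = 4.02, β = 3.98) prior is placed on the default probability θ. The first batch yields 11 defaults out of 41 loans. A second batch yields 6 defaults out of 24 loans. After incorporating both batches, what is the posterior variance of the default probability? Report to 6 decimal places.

The Beta prior is conjugate to a Binomial/Bernoulli likelihood; the update adds successes to α and failures to β.
After batch 1: Beta(4.02+11, 3.98+30) = Beta(15.02, 33.98).
After batch 2: Beta(15.02+6, 33.98+18) = Beta(21.02, 51.98).
Var = αβ/((α+β)²(α+β+1)) = 21.02·51.98/(73.00²·74.00) = 0.002771.

0.002771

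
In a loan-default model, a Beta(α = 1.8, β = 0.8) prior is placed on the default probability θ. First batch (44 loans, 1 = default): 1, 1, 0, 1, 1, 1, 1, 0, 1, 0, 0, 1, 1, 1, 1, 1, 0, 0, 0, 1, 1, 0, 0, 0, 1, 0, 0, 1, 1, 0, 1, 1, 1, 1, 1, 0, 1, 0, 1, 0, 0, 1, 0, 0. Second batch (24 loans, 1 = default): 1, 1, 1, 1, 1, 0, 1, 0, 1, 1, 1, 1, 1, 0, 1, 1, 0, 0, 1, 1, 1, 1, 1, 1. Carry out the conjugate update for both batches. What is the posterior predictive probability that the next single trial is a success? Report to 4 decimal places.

0.6487

The Beta prior is conjugate to a Binomial/Bernoulli likelihood; the update adds successes to α and failures to β.
After batch 1: Beta(1.8+25, 0.8+19) = Beta(26.8, 19.8).
After batch 2: Beta(26.8+19, 19.8+5) = Beta(45.8, 24.8).
For a single future Bernoulli trial, P(success | data) = α/(α+β) = 0.6487.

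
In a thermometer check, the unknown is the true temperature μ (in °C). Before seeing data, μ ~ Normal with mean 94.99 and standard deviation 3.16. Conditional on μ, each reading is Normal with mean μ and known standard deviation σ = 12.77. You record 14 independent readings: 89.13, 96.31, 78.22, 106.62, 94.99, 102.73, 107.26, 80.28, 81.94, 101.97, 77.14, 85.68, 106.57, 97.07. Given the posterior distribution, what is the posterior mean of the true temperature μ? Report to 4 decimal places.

For Normal data with known variance σ², a Normal(μ₀, σ₀²) prior on μ is conjugate. Posterior precision = 1/σ₀² + n/σ²; posterior mean is the precision-weighted average of μ₀ and x̄.
Σxᵢ = 89.13 + 96.31 + 78.22 + 106.62 + 94.99 + 102.73 + 107.26 + 80.28 + 81.94 + 101.97 + 77.14 + 85.68 + 106.57 + 97.07 = 1305.91, so n·x̄ = 1305.91.
σ₀² = 3.16² = 9.9856, σ² = 12.77² = 163.0729; σ² + n·σ₀² = 163.0729 + 14·9.9856 = 302.8713.
Posterior mean = (μ₀/σ₀² + n·x̄/σ²)/(1/σ₀² + n/σ²) = (σ²·μ₀ + σ₀²·n·x̄)/(σ² + n·σ₀²) = (163.0729·94.99 + 9.9856·1305.91)/302.8713 = 28530.589667/302.8713 = 94.2004.

94.2004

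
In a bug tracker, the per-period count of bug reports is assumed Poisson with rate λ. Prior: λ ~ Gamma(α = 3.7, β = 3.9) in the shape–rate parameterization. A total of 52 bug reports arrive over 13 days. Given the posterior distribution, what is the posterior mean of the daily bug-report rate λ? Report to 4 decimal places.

With a Gamma(shape α, rate β) prior, the Poisson likelihood is conjugate: the posterior is Gamma(α + ΣXᵢ, β + n).
Posterior: Gamma(α+S, β+n) = Gamma(3.7+52, 3.9+13) = Gamma(55.7, 16.9).
Posterior mean = α/β = 55.7/16.9 = 3.2959.

3.2959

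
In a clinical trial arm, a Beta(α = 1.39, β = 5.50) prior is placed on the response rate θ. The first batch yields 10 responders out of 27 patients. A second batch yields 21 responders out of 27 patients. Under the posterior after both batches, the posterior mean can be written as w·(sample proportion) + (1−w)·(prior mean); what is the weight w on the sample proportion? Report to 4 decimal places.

0.8868

The Beta prior is conjugate to a Binomial/Bernoulli likelihood; the update adds successes to α and failures to β.
Total number of patients: n = 27 + 27 = 54.
Posterior mean = (α₀+k)/(α₀+β₀+n) = [n/(α₀+β₀+n)]·(k/n) + [(α₀+β₀)/(α₀+β₀+n)]·α₀/(α₀+β₀), so only n and the prior enter the weight.
The weight on the data is w = n/(α₀+β₀+n) = 54/(1.39+5.50+54) = 54/60.89 = 0.8868.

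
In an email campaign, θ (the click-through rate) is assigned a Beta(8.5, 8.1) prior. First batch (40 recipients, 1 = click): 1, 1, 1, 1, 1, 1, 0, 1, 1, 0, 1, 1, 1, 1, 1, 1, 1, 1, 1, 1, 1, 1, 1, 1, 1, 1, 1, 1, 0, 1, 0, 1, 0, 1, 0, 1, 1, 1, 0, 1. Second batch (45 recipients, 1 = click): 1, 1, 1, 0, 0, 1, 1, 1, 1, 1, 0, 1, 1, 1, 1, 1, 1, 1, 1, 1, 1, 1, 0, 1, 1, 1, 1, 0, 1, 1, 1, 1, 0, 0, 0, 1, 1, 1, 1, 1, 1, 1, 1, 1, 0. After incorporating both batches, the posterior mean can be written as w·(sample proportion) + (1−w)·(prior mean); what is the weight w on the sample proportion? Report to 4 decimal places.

The Beta prior is conjugate to a Binomial/Bernoulli likelihood; the update adds successes to α and failures to β.
Total number of recipients: n = 40 + 45 = 85.
Posterior mean = (α₀+k)/(α₀+β₀+n) = [n/(α₀+β₀+n)]·(k/n) + [(α₀+β₀)/(α₀+β₀+n)]·α₀/(α₀+β₀), so only n and the prior enter the weight.
The weight on the data is w = n/(α₀+β₀+n) = 85/(8.5+8.1+85) = 85/101.6 = 0.8366.

0.8366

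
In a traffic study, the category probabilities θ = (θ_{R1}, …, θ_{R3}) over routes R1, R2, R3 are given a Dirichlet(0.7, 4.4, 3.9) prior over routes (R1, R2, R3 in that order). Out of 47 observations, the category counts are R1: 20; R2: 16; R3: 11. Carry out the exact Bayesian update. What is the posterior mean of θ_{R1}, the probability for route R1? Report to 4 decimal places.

0.3696

The Dirichlet prior is conjugate to the Multinomial likelihood: each posterior αⱼ = prior αⱼ + observed count nⱼ.
Posterior concentration: (20.7, 20.4, 14.9), total = 56.0.
E[θ_{R1}|data] = α_{R1}/Σα = 20.7/56.0 = 0.3696.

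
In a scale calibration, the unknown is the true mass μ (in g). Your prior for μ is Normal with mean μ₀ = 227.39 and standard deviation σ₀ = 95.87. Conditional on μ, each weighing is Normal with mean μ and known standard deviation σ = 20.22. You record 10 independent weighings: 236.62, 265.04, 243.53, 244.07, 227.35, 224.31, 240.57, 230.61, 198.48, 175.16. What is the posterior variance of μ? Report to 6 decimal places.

For Normal data with known variance σ², a Normal(μ₀, σ₀²) prior on μ is conjugate. Posterior precision = 1/σ₀² + n/σ²; posterior mean is the precision-weighted average of μ₀ and x̄.
σ₀² = 95.87² = 9191.0569, σ² = 20.22² = 408.8484; σ² + n·σ₀² = 408.8484 + 10·9191.0569 = 92319.4174.
Posterior precision = 1/σ₀² + n/σ² = 1/9191.0569 + 10/408.8484 = (σ² + n·σ₀²)/(σ₀²σ²) = 92319.4174/(9191.0569·408.8484); posterior variance σₙ² = σ₀²σ²/(σ² + n·σ₀²) = 9191.0569·408.8484/92319.4174 = 40.703776.

40.703776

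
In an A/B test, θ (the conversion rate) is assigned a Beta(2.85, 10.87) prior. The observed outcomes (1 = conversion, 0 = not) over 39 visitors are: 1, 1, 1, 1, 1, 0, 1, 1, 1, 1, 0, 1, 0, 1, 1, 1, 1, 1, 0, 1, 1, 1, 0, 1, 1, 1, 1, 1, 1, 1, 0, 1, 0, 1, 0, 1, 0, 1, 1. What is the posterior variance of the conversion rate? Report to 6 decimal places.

0.004372

The Beta prior is conjugate to a Binomial/Bernoulli likelihood; the update adds successes to α and failures to β.
Posterior: Beta(α+k, β+n−k) = Beta(2.85+30, 10.87+9) = Beta(32.85, 19.87).
Var = αβ/((α+β)²(α+β+1)) = 32.85·19.87/(52.72²·53.72) = 0.004372.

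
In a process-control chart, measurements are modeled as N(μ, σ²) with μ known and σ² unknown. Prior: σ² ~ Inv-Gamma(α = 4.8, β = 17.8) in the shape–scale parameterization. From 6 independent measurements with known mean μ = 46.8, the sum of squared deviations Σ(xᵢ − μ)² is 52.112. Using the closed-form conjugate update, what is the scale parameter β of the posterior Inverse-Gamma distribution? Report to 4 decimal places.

43.8560

With known mean μ and an Inverse-Gamma(α, β) prior on σ², the Normal likelihood is conjugate: posterior is Inv-Gamma(α + n/2, β + Σ(xᵢ−μ)²/2).
Posterior: Inv-Gamma(4.8 + 6/2, 17.8 + 52.112/2) = Inv-Gamma(7.80, 43.8560).
Posterior β = 43.8560.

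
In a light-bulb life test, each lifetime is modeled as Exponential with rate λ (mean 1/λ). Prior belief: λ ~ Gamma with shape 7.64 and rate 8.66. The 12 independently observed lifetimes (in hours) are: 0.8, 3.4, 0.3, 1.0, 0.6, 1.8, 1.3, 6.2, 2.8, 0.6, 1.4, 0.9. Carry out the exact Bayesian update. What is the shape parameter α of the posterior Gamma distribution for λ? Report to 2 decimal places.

With a Gamma(shape α, rate β) prior on the exponential rate λ, the posterior after n observations with total T = Σxᵢ is Gamma(α+n, β+T).
Sum of observations T = 21.1 hours; n = 12.
Posterior: Gamma(7.64+12, 8.66+21.1) = Gamma(19.64, 29.76).
Posterior α = 19.64.

19.64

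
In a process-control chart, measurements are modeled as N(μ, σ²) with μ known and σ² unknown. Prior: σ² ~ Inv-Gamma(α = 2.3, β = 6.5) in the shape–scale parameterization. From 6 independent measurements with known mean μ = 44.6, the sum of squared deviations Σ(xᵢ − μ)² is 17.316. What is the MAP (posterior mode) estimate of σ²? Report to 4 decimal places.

2.4060

With known mean μ and an Inverse-Gamma(α, β) prior on σ², the Normal likelihood is conjugate: posterior is Inv-Gamma(α + n/2, β + Σ(xᵢ−μ)²/2).
Posterior: Inv-Gamma(2.3 + 6/2, 6.5 + 17.316/2) = Inv-Gamma(5.30, 15.1580).
Mode = β/(α+1) = 15.1580/6.30 = 2.4060.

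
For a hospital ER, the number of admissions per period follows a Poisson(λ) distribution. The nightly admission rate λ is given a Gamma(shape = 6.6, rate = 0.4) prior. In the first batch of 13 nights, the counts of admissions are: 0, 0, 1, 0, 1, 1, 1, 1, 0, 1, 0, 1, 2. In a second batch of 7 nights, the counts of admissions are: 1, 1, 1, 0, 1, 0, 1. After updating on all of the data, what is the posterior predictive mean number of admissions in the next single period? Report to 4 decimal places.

1.0098

With a Gamma(shape α, rate β) prior, the Poisson likelihood is conjugate: the posterior is Gamma(α + ΣXᵢ, β + n).
Batch 1: sum of counts S = 9 over n = 13 nights.
After batch 1: Gamma(α+S, β+n) = Gamma(6.6+9, 0.4+13) = Gamma(15.6, 13.4).
Batch 2: sum of counts S = 5 over n = 7 nights.
After batch 2: Gamma(α+S, β+n) = Gamma(15.6+5, 13.4+7) = Gamma(20.6, 20.4).
The predictive distribution for one future period is NegBinom with mean α/β = 1.0098.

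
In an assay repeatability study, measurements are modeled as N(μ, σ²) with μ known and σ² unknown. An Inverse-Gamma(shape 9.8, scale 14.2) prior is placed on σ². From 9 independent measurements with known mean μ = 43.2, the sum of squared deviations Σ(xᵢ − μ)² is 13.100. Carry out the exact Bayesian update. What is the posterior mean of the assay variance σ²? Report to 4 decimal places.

With known mean μ and an Inverse-Gamma(α, β) prior on σ², the Normal likelihood is conjugate: posterior is Inv-Gamma(α + n/2, β + Σ(xᵢ−μ)²/2).
Posterior: Inv-Gamma(9.8 + 9/2, 14.2 + 13.100/2) = Inv-Gamma(14.30, 20.7500).
E[σ²|data] = β/(α−1) = 20.7500/13.30 = 1.5602.

1.5602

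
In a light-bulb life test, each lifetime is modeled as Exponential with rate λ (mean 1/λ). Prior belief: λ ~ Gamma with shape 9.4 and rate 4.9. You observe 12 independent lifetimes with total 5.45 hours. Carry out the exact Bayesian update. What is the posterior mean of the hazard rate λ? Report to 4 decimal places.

With a Gamma(shape α, rate β) prior on the exponential rate λ, the posterior after n observations with total T = Σxᵢ is Gamma(α+n, β+T).
Posterior: Gamma(9.4+12, 4.9+5.45) = Gamma(21.4, 10.35).
Posterior mean of λ = α/β = 21.4/10.35 = 2.0676.

2.0676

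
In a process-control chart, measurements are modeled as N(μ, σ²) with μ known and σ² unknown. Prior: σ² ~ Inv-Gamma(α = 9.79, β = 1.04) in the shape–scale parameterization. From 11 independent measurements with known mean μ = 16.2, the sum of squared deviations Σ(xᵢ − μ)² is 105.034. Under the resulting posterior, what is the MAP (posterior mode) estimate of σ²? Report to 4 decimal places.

With known mean μ and an Inverse-Gamma(α, β) prior on σ², the Normal likelihood is conjugate: posterior is Inv-Gamma(α + n/2, β + Σ(xᵢ−μ)²/2).
Posterior: Inv-Gamma(9.79 + 11/2, 1.04 + 105.034/2) = Inv-Gamma(15.29, 53.5570).
Mode = β/(α+1) = 53.5570/16.29 = 3.2877.

3.2877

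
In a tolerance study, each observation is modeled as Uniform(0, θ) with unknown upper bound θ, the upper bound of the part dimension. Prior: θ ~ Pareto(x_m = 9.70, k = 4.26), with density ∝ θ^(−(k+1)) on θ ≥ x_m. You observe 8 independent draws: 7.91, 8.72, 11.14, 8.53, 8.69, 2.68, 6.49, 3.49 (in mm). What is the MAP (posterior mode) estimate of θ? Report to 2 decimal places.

A Pareto(scale x_m, shape k) prior on the upper bound θ of Uniform(0, θ) is conjugate: posterior is Pareto(max(x_m, max xᵢ), k + n).
Sample maximum = 11.14; prior scale x_m = 9.70 → posterior scale = max = 11.14.
Posterior shape = 4.26 + 8 = 12.26.
The Pareto density is decreasing on [x_m, ∞), so the mode is x_m = 11.14.

11.14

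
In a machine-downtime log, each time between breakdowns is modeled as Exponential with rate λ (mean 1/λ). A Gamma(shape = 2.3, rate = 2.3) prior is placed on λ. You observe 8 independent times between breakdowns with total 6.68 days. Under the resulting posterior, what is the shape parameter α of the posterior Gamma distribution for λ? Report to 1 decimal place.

With a Gamma(shape α, rate β) prior on the exponential rate λ, the posterior after n observations with total T = Σxᵢ is Gamma(α+n, β+T).
Posterior: Gamma(2.3+8, 2.3+6.68) = Gamma(10.3, 8.98).
Posterior α = 10.3.

10.3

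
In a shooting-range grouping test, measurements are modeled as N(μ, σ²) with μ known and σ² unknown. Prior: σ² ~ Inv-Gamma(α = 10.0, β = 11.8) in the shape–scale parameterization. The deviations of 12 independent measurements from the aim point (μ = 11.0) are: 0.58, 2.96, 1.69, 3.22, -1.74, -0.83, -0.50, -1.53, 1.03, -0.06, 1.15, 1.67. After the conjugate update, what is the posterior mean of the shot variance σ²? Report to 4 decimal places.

1.9135

With known mean μ and an Inverse-Gamma(α, β) prior on σ², the Normal likelihood is conjugate: posterior is Inv-Gamma(α + n/2, β + Σ(xᵢ−μ)²/2).
Σ(xᵢ−μ)² = (0.58)² + (2.96)² + (1.69)² + (3.22)² + (-1.74)² + (-0.83)² + (-0.50)² + (-1.53)² + (1.03)² + (-0.06)² + (1.15)² + (1.67)² = 33.8058.
Posterior: Inv-Gamma(10.0 + 12/2, 11.8 + 33.8058/2) = Inv-Gamma(16.00, 28.70290).
E[σ²|data] = β/(α−1) = 28.70290/15.00 = 1.9135.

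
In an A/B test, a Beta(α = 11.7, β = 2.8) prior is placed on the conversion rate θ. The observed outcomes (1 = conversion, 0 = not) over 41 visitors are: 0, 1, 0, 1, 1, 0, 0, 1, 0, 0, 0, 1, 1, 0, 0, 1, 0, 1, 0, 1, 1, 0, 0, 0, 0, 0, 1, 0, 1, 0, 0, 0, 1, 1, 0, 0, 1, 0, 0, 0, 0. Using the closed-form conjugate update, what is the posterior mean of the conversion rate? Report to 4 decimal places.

0.4811

The Beta prior is conjugate to a Binomial/Bernoulli likelihood; the update adds successes to α and failures to β.
Posterior: Beta(α+k, β+n−k) = Beta(11.7+15, 2.8+26) = Beta(26.7, 28.8).
Posterior mean = α/(α+β) = 26.7/55.5 = 0.4811.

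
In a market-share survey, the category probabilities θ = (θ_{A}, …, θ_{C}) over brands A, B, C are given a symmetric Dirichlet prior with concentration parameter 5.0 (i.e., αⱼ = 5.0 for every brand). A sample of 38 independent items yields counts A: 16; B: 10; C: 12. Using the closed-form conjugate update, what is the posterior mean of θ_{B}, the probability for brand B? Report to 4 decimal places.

0.2830

The Dirichlet prior is conjugate to the Multinomial likelihood: each posterior αⱼ = prior αⱼ + observed count nⱼ.
Posterior concentration: (21.0, 15.0, 17.0), total = 53.0.
E[θ_{B}|data] = α_{B}/Σα = 15.0/53.0 = 0.2830.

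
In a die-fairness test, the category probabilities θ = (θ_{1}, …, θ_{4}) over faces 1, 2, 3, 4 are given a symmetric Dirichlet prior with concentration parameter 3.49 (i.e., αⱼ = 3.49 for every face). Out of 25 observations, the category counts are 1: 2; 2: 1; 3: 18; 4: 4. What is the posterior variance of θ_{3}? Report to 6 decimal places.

0.006190

The Dirichlet prior is conjugate to the Multinomial likelihood: each posterior αⱼ = prior αⱼ + observed count nⱼ.
Posterior concentration: (5.49, 4.49, 21.49, 7.49), total = 38.96.
Var[θ_j] = α_j(Σα−α_j)/((Σα)²(Σα+1)) = 21.49·17.47/(38.96²·39.96) = 0.006190.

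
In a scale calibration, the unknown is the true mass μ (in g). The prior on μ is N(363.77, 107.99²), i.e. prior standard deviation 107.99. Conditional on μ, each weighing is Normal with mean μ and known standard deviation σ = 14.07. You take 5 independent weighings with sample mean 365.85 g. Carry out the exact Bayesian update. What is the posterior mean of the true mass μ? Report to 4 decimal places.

For Normal data with known variance σ², a Normal(μ₀, σ₀²) prior on μ is conjugate. Posterior precision = 1/σ₀² + n/σ²; posterior mean is the precision-weighted average of μ₀ and x̄.
n·x̄ = 5·365.85 = 1829.25.
σ₀² = 107.99² = 11661.8401, σ² = 14.07² = 197.9649; σ² + n·σ₀² = 197.9649 + 5·11661.8401 = 58507.1654.
Posterior mean = (μ₀/σ₀² + n·x̄/σ²)/(1/σ₀² + n/σ²) = (σ²·μ₀ + σ₀²·n·x̄)/(σ² + n·σ₀²) = (197.9649·363.77 + 11661.8401·1829.25)/58507.1654 = 21404434.694598/58507.1654 = 365.8430.

365.8430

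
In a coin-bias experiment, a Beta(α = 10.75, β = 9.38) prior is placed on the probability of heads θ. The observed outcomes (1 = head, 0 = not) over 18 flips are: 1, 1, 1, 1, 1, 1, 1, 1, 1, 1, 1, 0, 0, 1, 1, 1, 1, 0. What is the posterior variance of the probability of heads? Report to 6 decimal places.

0.005603

The Beta prior is conjugate to a Binomial/Bernoulli likelihood; the update adds successes to α and failures to β.
Posterior: Beta(α+k, β+n−k) = Beta(10.75+15, 9.38+3) = Beta(25.75, 12.38).
Var = αβ/((α+β)²(α+β+1)) = 25.75·12.38/(38.13²·39.13) = 0.005603.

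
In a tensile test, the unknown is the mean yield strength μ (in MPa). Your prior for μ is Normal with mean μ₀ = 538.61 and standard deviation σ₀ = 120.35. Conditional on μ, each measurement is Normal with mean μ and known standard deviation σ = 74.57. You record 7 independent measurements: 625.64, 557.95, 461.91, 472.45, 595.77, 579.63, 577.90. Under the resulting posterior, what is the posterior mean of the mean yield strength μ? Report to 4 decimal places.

552.2857

For Normal data with known variance σ², a Normal(μ₀, σ₀²) prior on μ is conjugate. Posterior precision = 1/σ₀² + n/σ²; posterior mean is the precision-weighted average of μ₀ and x̄.
Σxᵢ = 625.64 + 557.95 + 461.91 + 472.45 + 595.77 + 579.63 + 577.90 = 3871.25, so n·x̄ = 3871.25.
σ₀² = 120.35² = 14484.1225, σ² = 74.57² = 5560.6849; σ² + n·σ₀² = 5560.6849 + 7·14484.1225 = 106949.5424.
Posterior mean = (μ₀/σ₀² + n·x̄/σ²)/(1/σ₀² + n/σ²) = (σ²·μ₀ + σ₀²·n·x̄)/(σ² + n·σ₀²) = (5560.6849·538.61 + 14484.1225·3871.25)/106949.5424 = 59066699.722114/106949.5424 = 552.2857.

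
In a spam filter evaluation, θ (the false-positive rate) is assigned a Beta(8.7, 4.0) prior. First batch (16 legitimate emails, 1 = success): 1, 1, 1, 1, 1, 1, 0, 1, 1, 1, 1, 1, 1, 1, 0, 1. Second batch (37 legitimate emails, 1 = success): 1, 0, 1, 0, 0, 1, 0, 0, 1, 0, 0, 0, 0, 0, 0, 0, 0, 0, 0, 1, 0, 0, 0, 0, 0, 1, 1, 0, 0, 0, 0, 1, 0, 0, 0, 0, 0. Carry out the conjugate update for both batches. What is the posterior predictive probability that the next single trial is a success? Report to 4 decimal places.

0.4673

The Beta prior is conjugate to a Binomial/Bernoulli likelihood; the update adds successes to α and failures to β.
After batch 1: Beta(8.7+14, 4.0+2) = Beta(22.7, 6.0).
After batch 2: Beta(22.7+8, 6.0+29) = Beta(30.7, 35.0).
For a single future Bernoulli trial, P(success | data) = α/(α+β) = 0.4673.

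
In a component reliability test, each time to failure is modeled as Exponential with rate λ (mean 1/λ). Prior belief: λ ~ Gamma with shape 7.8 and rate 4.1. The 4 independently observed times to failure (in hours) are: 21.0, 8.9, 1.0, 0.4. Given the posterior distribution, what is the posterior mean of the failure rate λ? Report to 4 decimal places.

0.3333

With a Gamma(shape α, rate β) prior on the exponential rate λ, the posterior after n observations with total T = Σxᵢ is Gamma(α+n, β+T).
Sum of observations T = 31.3 hours; n = 4.
Posterior: Gamma(7.8+4, 4.1+31.3) = Gamma(11.8, 35.4).
Posterior mean of λ = α/β = 11.8/35.4 = 0.3333.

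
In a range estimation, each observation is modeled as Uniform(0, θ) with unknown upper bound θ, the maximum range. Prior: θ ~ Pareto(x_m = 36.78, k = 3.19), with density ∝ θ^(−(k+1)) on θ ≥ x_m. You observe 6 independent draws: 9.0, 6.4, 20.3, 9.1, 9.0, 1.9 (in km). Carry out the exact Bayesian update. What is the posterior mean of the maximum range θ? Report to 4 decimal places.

A Pareto(scale x_m, shape k) prior on the upper bound θ of Uniform(0, θ) is conjugate: posterior is Pareto(max(x_m, max xᵢ), k + n).
Sample maximum = 20.3; prior scale x_m = 36.78 → posterior scale = max = 36.78.
Posterior shape = 3.19 + 6 = 9.19.
E[θ|data] = k·x_m/(k−1) = 9.19·36.78/8.19 = 41.2708.

41.2708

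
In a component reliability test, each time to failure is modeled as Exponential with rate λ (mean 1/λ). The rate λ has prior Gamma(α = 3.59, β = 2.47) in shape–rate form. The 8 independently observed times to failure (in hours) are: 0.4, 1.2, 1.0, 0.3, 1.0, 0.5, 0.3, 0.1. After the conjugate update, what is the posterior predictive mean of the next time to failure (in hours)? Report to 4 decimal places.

0.6865

With a Gamma(shape α, rate β) prior on the exponential rate λ, the posterior after n observations with total T = Σxᵢ is Gamma(α+n, β+T).
Sum of observations T = 4.8 hours; n = 8.
Posterior: Gamma(3.59+8, 2.47+4.8) = Gamma(11.59, 7.27).
The predictive distribution for the next observation is Lomax; its mean is β/(α−1) = 7.27/10.59 = 0.6865.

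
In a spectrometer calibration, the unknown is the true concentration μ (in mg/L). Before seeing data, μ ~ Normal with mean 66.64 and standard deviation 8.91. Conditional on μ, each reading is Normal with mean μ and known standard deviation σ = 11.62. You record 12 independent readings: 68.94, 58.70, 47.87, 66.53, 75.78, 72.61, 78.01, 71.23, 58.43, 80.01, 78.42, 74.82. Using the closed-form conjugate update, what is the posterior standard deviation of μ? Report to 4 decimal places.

3.1393

For Normal data with known variance σ², a Normal(μ₀, σ₀²) prior on μ is conjugate. Posterior precision = 1/σ₀² + n/σ²; posterior mean is the precision-weighted average of μ₀ and x̄.
σ₀² = 8.91² = 79.3881, σ² = 11.62² = 135.0244; σ² + n·σ₀² = 135.0244 + 12·79.3881 = 1087.6816.
Posterior precision = 1/σ₀² + n/σ² = 1/79.3881 + 12/135.0244 = (σ² + n·σ₀²)/(σ₀²σ²) = 1087.6816/(79.3881·135.0244); posterior variance σₙ² = σ₀²σ²/(σ² + n·σ₀²) = 79.3881·135.0244/1087.6816 = 9.855210.
Posterior SD = √σₙ² = √(79.3881·135.0244/1087.6816) = 3.1393.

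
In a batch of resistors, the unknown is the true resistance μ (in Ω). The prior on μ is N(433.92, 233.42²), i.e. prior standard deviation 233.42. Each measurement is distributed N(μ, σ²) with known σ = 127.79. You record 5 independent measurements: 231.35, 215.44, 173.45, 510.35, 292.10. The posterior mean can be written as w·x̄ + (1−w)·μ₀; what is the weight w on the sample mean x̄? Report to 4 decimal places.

For Normal data with known variance σ², a Normal(μ₀, σ₀²) prior on μ is conjugate. Posterior precision = 1/σ₀² + n/σ²; posterior mean is the precision-weighted average of μ₀ and x̄.
σ₀² = 233.42² = 54484.8964, σ² = 127.79² = 16330.2841. Prior precision 1/σ₀² = 1/54484.8964; data precision n/σ² = 5/16330.2841.
w = (n/σ²)/(1/σ₀² + n/σ²) = n·σ₀²/(σ² + n·σ₀²) = 5·54484.8964/(16330.2841 + 5·54484.8964) = 272424.482/288754.7661 = 0.9434.

0.9434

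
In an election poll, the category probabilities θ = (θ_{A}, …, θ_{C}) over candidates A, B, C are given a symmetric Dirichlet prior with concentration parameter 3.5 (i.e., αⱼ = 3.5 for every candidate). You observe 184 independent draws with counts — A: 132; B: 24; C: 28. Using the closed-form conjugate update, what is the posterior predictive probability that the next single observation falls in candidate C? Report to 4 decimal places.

0.1620

The Dirichlet prior is conjugate to the Multinomial likelihood: each posterior αⱼ = prior αⱼ + observed count nⱼ.
Posterior concentration: (135.5, 27.5, 31.5), total = 194.5.
P(next = C | data) = α_{C}/Σα = 0.1620.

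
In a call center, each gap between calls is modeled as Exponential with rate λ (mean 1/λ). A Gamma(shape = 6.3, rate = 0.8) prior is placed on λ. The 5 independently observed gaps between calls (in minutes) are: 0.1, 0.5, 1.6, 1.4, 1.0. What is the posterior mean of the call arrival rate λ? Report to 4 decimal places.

With a Gamma(shape α, rate β) prior on the exponential rate λ, the posterior after n observations with total T = Σxᵢ is Gamma(α+n, β+T).
Sum of observations T = 4.6 minutes; n = 5.
Posterior: Gamma(6.3+5, 0.8+4.6) = Gamma(11.3, 5.4).
Posterior mean of λ = α/β = 11.3/5.4 = 2.0926.

2.0926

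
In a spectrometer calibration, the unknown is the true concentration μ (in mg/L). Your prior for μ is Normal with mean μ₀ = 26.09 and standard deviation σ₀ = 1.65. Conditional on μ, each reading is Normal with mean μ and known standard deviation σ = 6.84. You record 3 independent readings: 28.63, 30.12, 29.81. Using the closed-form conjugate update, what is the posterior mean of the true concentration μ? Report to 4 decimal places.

26.5998

For Normal data with known variance σ², a Normal(μ₀, σ₀²) prior on μ is conjugate. Posterior precision = 1/σ₀² + n/σ²; posterior mean is the precision-weighted average of μ₀ and x̄.
Σxᵢ = 28.63 + 30.12 + 29.81 = 88.56, so n·x̄ = 88.56.
σ₀² = 1.65² = 2.7225, σ² = 6.84² = 46.7856; σ² + n·σ₀² = 46.7856 + 3·2.7225 = 54.9531.
Posterior mean = (μ₀/σ₀² + n·x̄/σ²)/(1/σ₀² + n/σ²) = (σ²·μ₀ + σ₀²·n·x̄)/(σ² + n·σ₀²) = (46.7856·26.09 + 2.7225·88.56)/54.9531 = 1461.740904/54.9531 = 26.5998.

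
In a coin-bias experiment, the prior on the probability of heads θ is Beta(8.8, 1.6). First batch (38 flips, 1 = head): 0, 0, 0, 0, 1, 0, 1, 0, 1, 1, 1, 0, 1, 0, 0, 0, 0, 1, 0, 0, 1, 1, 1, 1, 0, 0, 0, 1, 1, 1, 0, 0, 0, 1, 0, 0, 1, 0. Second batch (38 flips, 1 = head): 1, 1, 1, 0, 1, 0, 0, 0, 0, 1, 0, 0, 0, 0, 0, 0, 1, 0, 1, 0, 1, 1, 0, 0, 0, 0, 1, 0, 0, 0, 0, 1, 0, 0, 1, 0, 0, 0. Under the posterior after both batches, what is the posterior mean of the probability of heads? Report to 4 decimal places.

0.4259

The Beta prior is conjugate to a Binomial/Bernoulli likelihood; the update adds successes to α and failures to β.
After batch 1: Beta(8.8+16, 1.6+22) = Beta(24.8, 23.6).
After batch 2: Beta(24.8+12, 23.6+26) = Beta(36.8, 49.6).
Posterior mean = α/(α+β) = 36.8/86.4 = 0.4259.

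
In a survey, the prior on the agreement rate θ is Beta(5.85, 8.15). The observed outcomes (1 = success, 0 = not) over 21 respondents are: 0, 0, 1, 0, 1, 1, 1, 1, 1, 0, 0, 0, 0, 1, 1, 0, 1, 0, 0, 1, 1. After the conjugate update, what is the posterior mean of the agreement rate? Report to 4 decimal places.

0.4814

The Beta prior is conjugate to a Binomial/Bernoulli likelihood; the update adds successes to α and failures to β.
Posterior: Beta(α+k, β+n−k) = Beta(5.85+11, 8.15+10) = Beta(16.85, 18.15).
Posterior mean = α/(α+β) = 16.85/35.00 = 0.4814.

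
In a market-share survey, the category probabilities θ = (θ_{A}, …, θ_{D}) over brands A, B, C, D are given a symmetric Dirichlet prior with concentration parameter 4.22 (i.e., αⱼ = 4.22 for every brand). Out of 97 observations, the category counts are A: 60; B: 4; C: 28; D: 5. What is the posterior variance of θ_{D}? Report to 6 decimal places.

The Dirichlet prior is conjugate to the Multinomial likelihood: each posterior αⱼ = prior αⱼ + observed count nⱼ.
Posterior concentration: (64.22, 8.22, 32.22, 9.22), total = 113.88.
Var[θ_j] = α_j(Σα−α_j)/((Σα)²(Σα+1)) = 9.22·104.66/(113.88²·114.88) = 0.000648.

0.000648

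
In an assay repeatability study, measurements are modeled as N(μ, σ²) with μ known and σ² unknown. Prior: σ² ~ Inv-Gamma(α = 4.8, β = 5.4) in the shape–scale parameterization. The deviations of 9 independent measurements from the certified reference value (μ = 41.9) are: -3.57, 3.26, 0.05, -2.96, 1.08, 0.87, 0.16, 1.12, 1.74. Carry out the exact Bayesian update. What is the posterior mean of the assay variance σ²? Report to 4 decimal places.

2.9619

With known mean μ and an Inverse-Gamma(α, β) prior on σ², the Normal likelihood is conjugate: posterior is Inv-Gamma(α + n/2, β + Σ(xᵢ−μ)²/2).
Σ(xᵢ−μ)² = (-3.57)² + (3.26)² + (0.05)² + (-2.96)² + (1.08)² + (0.87)² + (0.16)² + (1.12)² + (1.74)² = 38.3675.
Posterior: Inv-Gamma(4.8 + 9/2, 5.4 + 38.3675/2) = Inv-Gamma(9.30, 24.58375).
E[σ²|data] = β/(α−1) = 24.58375/8.30 = 2.9619.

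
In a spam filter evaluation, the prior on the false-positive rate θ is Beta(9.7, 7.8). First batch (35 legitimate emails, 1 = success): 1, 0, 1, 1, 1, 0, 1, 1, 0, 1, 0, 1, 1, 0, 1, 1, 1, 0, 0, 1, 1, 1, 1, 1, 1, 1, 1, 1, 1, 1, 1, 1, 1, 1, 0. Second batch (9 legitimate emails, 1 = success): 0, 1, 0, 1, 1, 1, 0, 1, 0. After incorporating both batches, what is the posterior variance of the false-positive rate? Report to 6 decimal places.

The Beta prior is conjugate to a Binomial/Bernoulli likelihood; the update adds successes to α and failures to β.
After batch 1: Beta(9.7+27, 7.8+8) = Beta(36.7, 15.8).
After batch 2: Beta(36.7+5, 15.8+4) = Beta(41.7, 19.8).
Var = αβ/((α+β)²(α+β+1)) = 41.7·19.8/(61.5²·62.5) = 0.003493.

0.003493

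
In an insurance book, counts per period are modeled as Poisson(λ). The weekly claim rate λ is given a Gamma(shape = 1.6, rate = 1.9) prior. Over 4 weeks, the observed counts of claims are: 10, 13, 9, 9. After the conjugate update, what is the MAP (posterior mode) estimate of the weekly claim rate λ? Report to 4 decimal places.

7.0508

With a Gamma(shape α, rate β) prior, the Poisson likelihood is conjugate: the posterior is Gamma(α + ΣXᵢ, β + n).
Sum of counts S = 41 over n = 4 weeks.
Posterior: Gamma(α+S, β+n) = Gamma(1.6+41, 1.9+4) = Gamma(42.6, 5.9).
Mode of Gamma(α,β) for α≥1 is (α−1)/β = 41.6/5.9 = 7.0508.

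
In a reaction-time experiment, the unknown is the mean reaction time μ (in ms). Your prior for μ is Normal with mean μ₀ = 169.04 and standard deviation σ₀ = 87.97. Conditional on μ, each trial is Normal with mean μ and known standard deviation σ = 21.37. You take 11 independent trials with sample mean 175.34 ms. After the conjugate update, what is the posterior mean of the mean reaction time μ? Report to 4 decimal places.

175.3064

For Normal data with known variance σ², a Normal(μ₀, σ₀²) prior on μ is conjugate. Posterior precision = 1/σ₀² + n/σ²; posterior mean is the precision-weighted average of μ₀ and x̄.
n·x̄ = 11·175.34 = 1928.74.
σ₀² = 87.97² = 7738.7209, σ² = 21.37² = 456.6769; σ² + n·σ₀² = 456.6769 + 11·7738.7209 = 85582.6068.
Posterior mean = (μ₀/σ₀² + n·x̄/σ²)/(1/σ₀² + n/σ²) = (σ²·μ₀ + σ₀²·n·x̄)/(σ² + n·σ₀²) = (456.6769·169.04 + 7738.7209·1928.74)/85582.6068 = 15003177.211842/85582.6068 = 175.3064.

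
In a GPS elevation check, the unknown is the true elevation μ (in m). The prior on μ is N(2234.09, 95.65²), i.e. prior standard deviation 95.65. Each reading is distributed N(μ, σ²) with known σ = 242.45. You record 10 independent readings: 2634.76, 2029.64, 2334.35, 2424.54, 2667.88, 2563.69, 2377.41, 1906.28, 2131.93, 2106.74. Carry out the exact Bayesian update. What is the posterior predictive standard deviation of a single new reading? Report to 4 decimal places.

For Normal data with known variance σ², a Normal(μ₀, σ₀²) prior on μ is conjugate. Posterior precision = 1/σ₀² + n/σ²; posterior mean is the precision-weighted average of μ₀ and x̄.
σ₀² = 95.65² = 9148.9225, σ² = 242.45² = 58782.0025; σ² + n·σ₀² = 58782.0025 + 10·9148.9225 = 150271.2275.
Posterior precision = 1/σ₀² + n/σ² = 1/9148.9225 + 10/58782.0025 = (σ² + n·σ₀²)/(σ₀²σ²) = 150271.2275/(9148.9225·58782.0025); posterior variance σₙ² = σ₀²σ²/(σ² + n·σ₀²) = 9148.9225·58782.0025/150271.2275 = 3578.808759.
Predictive variance for one new observation = σₙ² + σ² = 9148.9225·58782.0025/150271.2275 + 58782.0025 = σ²·(σ₀² + 150271.2275)/150271.2275 = 58782.0025·159420.15/150271.2275 = 62360.811259; SD = √(58782.0025·159420.15/150271.2275) = 249.7215.

249.7215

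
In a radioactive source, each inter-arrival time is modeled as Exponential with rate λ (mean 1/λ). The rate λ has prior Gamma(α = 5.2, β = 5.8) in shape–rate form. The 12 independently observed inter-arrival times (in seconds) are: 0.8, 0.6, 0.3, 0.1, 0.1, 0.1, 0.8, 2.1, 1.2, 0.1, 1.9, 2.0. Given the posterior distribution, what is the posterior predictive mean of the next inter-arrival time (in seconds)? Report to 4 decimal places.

With a Gamma(shape α, rate β) prior on the exponential rate λ, the posterior after n observations with total T = Σxᵢ is Gamma(α+n, β+T).
Sum of observations T = 10.1 seconds; n = 12.
Posterior: Gamma(5.2+12, 5.8+10.1) = Gamma(17.2, 15.9).
The predictive distribution for the next observation is Lomax; its mean is β/(α−1) = 15.9/16.2 = 0.9815.

0.9815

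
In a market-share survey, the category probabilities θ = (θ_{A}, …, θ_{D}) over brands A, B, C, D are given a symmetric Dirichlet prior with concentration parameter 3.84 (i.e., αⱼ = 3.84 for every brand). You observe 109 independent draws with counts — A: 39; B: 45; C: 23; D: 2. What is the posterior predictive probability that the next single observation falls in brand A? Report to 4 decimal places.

0.3445

The Dirichlet prior is conjugate to the Multinomial likelihood: each posterior αⱼ = prior αⱼ + observed count nⱼ.
Posterior concentration: (42.84, 48.84, 26.84, 5.84), total = 124.36.
P(next = A | data) = α_{A}/Σα = 0.3445.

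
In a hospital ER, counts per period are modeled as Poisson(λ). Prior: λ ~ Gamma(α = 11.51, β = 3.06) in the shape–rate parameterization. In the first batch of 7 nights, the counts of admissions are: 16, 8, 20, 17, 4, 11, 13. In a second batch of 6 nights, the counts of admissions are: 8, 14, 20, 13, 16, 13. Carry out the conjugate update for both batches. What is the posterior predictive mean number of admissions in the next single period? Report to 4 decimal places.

With a Gamma(shape α, rate β) prior, the Poisson likelihood is conjugate: the posterior is Gamma(α + ΣXᵢ, β + n).
Batch 1: sum of counts S = 89 over n = 7 nights.
After batch 1: Gamma(α+S, β+n) = Gamma(11.51+89, 3.06+7) = Gamma(100.51, 10.06).
Batch 2: sum of counts S = 84 over n = 6 nights.
After batch 2: Gamma(α+S, β+n) = Gamma(100.51+84, 10.06+6) = Gamma(184.51, 16.06).
The predictive distribution for one future period is NegBinom with mean α/β = 11.4888.

11.4888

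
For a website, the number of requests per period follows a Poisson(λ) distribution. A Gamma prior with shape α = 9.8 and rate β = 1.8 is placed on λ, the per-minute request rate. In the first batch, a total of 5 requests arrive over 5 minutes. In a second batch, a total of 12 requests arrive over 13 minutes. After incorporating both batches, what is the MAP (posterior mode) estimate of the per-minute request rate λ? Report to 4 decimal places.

With a Gamma(shape α, rate β) prior, the Poisson likelihood is conjugate: the posterior is Gamma(α + ΣXᵢ, β + n).
After batch 1: Gamma(α+S, β+n) = Gamma(9.8+5, 1.8+5) = Gamma(14.8, 6.8).
After batch 2: Gamma(α+S, β+n) = Gamma(14.8+12, 6.8+13) = Gamma(26.8, 19.8).
Mode of Gamma(α,β) for α≥1 is (α−1)/β = 25.8/19.8 = 1.3030.

1.3030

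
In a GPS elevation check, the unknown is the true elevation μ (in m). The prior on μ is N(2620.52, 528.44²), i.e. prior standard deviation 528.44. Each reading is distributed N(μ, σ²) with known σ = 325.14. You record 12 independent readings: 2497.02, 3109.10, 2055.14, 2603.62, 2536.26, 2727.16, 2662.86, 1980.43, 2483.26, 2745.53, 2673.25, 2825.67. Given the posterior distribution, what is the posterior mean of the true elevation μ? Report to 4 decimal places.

For Normal data with known variance σ², a Normal(μ₀, σ₀²) prior on μ is conjugate. Posterior precision = 1/σ₀² + n/σ²; posterior mean is the precision-weighted average of μ₀ and x̄.
Σxᵢ = 2497.02 + 3109.10 + 2055.14 + 2603.62 + 2536.26 + 2727.16 + 2662.86 + 1980.43 + 2483.26 + 2745.53 + 2673.25 + 2825.67 = 30899.3, so n·x̄ = 30899.3.
σ₀² = 528.44² = 279248.8336, σ² = 325.14² = 105716.0196; σ² + n·σ₀² = 105716.0196 + 12·279248.8336 = 3456702.0228.
Posterior mean = (μ₀/σ₀² + n·x̄/σ²)/(1/σ₀² + n/σ²) = (σ²·μ₀ + σ₀²·n·x̄)/(σ² + n·σ₀²) = (105716.0196·2620.52 + 279248.8336·30899.3)/3456702.0228 = 8905624427.738672/3456702.0228 = 2576.3356.

2576.3356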